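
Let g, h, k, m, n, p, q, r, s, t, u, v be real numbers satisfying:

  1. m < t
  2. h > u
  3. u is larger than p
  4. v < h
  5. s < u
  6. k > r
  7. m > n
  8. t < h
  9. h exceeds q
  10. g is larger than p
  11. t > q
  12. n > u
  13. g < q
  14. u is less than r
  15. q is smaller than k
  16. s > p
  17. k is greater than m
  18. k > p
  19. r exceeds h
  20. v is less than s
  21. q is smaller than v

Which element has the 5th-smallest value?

s

Piecing the relations together gives one ordering: p < g < q < v < s < u < n < m < t < h < r < k.
Counting 5 from the smallest end gives s.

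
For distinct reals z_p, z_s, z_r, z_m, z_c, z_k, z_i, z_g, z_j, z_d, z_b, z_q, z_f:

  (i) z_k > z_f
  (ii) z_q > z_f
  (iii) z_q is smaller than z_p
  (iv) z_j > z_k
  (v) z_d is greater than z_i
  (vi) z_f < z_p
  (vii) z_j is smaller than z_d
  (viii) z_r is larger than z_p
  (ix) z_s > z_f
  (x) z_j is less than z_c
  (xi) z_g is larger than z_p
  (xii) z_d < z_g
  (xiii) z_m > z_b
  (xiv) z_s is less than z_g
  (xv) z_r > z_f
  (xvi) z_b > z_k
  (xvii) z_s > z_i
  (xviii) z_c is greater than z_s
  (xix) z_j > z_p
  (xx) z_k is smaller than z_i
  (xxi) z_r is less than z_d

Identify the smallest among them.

z_f

Chaining upward from z_f: directly above it, z_k, z_q, z_p, z_r, z_s; then z_b, z_i, z_j, z_d, z_c, z_g; then z_m.
That covers every other element, and nothing is given below z_f, so z_f is the smallest.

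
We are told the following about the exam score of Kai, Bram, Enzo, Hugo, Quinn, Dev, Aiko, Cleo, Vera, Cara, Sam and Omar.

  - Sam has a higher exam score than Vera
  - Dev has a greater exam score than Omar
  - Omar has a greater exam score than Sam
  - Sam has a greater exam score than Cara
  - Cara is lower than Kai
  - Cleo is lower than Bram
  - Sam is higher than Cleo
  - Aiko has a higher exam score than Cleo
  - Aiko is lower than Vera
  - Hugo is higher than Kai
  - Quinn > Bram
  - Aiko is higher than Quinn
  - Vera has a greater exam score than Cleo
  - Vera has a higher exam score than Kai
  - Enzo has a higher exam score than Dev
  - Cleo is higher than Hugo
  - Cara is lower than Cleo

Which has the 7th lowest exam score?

Aiko

Piecing the relations together gives one ordering: Cara < Kai < Hugo < Cleo < Bram < Quinn < Aiko < Vera < Sam < Omar < Dev < Enzo.
Counting 7 from the smallest end gives Aiko.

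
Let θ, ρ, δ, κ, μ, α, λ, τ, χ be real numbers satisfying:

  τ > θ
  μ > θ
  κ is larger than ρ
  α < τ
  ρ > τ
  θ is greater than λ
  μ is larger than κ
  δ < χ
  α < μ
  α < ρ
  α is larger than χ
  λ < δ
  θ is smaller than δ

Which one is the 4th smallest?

The consecutive relations fix a unique order: λ < θ < δ < χ < α < τ < ρ < κ < μ.
Counting 4 from the smallest end gives χ.

χ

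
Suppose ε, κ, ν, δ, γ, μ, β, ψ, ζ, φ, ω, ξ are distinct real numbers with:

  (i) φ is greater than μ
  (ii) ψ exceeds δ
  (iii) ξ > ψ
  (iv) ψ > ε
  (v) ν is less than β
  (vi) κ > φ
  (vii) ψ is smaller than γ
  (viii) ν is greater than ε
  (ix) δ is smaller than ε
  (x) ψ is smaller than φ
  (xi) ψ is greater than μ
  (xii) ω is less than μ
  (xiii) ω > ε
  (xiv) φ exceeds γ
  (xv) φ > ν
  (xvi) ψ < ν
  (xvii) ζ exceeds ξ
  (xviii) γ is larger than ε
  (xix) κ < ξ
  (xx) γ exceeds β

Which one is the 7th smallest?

β

The consecutive relations fix a unique order: δ < ε < ω < μ < ψ < ν < β < γ < φ < κ < ξ < ζ.
Counting 7 from the smallest end gives β.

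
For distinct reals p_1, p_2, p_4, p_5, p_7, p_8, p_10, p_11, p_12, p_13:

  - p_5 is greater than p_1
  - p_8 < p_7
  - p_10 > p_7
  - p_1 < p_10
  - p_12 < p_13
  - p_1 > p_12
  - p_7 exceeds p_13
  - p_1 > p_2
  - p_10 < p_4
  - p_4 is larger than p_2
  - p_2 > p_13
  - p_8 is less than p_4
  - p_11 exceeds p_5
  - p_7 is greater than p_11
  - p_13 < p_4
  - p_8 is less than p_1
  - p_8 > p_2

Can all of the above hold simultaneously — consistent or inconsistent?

consistent

Every relation is compatible with p_12 < p_13 < p_2 < p_8 < p_1 < p_5 < p_11 < p_7 < p_10 < p_4; the set is consistent.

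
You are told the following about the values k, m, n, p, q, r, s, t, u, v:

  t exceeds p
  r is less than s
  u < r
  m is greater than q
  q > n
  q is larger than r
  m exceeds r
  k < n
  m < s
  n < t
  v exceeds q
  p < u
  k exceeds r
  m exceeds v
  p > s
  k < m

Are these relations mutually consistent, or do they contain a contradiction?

inconsistent

We have p < u stated directly, yet also u < r < k < n < q < v < m < s < p by chaining the others — so u < p. Contradiction.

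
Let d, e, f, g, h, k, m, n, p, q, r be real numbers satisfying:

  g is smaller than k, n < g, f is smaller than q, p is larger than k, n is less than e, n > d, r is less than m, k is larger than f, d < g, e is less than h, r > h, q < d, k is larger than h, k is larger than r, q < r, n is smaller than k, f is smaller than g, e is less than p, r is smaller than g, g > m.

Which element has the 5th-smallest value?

The consecutive relations fix a unique order: f < q < d < n < e < h < r < m < g < k < p.
The 5th smallest is e.

e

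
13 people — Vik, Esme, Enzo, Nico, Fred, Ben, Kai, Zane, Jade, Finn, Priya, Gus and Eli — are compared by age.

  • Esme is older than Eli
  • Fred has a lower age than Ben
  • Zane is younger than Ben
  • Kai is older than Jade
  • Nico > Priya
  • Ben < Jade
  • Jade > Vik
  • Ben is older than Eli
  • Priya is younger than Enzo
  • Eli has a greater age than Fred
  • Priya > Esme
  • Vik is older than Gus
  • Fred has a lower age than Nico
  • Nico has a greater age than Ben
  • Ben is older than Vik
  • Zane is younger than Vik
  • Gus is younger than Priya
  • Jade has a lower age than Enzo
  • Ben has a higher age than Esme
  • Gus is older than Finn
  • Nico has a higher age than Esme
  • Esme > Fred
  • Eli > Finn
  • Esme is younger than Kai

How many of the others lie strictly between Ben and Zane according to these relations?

The relations place Zane below Ben. An element lies strictly between them when it is forced above Zane and also forced below Ben.
Above Zane: {Vik, Nico, Jade, Enzo, Kai}. Below Ben: {Fred, Finn, Eli, Gus, Vik, Esme}.
Intersection: {Vik} — 1.

1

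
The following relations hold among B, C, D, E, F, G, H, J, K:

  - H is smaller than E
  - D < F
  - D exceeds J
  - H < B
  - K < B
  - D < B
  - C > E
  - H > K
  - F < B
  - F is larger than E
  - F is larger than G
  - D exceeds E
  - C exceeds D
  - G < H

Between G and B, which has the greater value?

The relevant relations are G < H; H < E; E < D; D < F; F < B.
Chaining these gives G < H < E < D < F < B.
So G < B; B is the larger of the two.

B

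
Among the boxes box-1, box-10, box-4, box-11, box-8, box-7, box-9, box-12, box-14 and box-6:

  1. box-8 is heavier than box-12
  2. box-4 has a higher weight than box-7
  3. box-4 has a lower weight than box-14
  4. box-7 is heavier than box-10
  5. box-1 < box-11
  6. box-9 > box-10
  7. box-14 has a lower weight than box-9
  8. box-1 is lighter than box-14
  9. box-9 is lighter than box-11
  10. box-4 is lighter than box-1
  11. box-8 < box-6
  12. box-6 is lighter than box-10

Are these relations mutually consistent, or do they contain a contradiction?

consistent

The single ordering box-12 < box-8 < box-6 < box-10 < box-7 < box-4 < box-1 < box-14 < box-9 < box-11 satisfies every listed relation, so no contradiction arises.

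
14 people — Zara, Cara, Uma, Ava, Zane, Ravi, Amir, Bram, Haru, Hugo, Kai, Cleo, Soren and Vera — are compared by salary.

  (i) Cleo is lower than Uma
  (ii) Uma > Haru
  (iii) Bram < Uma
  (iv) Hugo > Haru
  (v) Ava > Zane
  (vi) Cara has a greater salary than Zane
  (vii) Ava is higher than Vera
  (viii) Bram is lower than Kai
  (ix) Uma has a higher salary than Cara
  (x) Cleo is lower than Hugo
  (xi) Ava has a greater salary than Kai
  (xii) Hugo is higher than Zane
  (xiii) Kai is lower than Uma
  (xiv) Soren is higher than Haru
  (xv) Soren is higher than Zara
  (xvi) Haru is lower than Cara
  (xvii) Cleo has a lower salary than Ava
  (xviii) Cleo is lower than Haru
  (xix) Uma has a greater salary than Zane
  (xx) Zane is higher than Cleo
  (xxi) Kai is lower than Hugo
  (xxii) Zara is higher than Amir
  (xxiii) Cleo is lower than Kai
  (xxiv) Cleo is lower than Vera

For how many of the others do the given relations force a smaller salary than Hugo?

Directly below Hugo: Cleo, Haru, Zane, Kai.
One step further: Bram (5 so far).
Nothing else is reachable below Hugo; 5 in all.

5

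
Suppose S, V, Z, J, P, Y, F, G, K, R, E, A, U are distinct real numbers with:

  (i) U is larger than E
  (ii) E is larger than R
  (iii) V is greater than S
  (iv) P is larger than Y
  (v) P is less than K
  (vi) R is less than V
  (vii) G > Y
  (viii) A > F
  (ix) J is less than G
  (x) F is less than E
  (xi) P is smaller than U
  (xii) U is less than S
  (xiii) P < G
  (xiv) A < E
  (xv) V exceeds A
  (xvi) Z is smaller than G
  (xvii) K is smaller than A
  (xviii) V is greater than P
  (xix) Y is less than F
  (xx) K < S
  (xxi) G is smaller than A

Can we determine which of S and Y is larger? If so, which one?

S

Y < P and P < K give Y < K.
Then K < A extends the chain to A.
Then A < E extends the chain to E.
Then E < U extends the chain to U.
Then U < S extends the chain to S.
So S is larger.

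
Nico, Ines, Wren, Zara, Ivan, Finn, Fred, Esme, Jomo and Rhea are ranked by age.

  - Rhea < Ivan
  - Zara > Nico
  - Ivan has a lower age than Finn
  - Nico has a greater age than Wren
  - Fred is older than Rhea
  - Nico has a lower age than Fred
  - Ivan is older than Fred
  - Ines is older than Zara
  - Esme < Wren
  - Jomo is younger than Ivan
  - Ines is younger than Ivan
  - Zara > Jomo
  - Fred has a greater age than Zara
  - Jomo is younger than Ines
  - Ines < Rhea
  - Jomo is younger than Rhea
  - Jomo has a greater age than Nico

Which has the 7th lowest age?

Chaining the given pairs: Esme < Wren < Nico < Jomo < Zara < Ines < Rhea < Fred < Ivan < Finn.
The 7th smallest is Rhea.

Rhea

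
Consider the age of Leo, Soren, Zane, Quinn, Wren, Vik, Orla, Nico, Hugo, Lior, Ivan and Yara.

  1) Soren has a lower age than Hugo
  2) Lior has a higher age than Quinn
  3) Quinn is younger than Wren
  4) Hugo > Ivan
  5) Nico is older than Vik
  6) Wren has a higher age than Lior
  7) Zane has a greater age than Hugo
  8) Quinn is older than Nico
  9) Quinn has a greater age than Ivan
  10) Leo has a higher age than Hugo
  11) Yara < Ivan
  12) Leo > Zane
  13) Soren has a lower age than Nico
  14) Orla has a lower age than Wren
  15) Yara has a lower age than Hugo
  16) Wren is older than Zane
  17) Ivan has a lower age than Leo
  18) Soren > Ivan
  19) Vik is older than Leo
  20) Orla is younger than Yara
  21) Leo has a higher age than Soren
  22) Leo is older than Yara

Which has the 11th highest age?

Yara

Piecing the relations together gives one ordering: Orla < Yara < Ivan < Soren < Hugo < Zane < Leo < Vik < Nico < Quinn < Lior < Wren.
The 11th largest is Yara.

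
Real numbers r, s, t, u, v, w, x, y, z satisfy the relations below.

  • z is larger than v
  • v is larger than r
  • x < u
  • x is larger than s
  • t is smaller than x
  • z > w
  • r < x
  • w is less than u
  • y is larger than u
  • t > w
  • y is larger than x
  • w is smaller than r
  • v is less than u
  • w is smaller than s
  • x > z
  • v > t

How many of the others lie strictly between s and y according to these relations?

Chaining upward from s reaches: x, u.
Chaining downward from y reaches: w, t, r, v, z, x, u.
Strictly between s and y are those in both lists: x, u — 2 elements.

2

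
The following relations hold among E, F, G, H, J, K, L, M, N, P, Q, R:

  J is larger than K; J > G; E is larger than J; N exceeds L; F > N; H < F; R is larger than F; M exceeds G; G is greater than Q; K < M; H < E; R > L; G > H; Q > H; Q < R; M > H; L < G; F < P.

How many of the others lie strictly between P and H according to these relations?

The relations place H below P. An element lies strictly between them when it is forced above H and also forced below P.
Above H: {Q, G, J, M, F, E, R}. Below P: {L, N, F}.
Intersection: {F} — 1.

1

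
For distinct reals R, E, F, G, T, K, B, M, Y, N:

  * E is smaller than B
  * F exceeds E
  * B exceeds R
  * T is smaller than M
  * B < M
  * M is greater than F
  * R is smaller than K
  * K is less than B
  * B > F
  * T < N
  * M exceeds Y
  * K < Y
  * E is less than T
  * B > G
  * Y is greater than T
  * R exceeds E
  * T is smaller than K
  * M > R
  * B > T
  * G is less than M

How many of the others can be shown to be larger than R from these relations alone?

4

From R the given relations immediately reach K, B, M.
From those, Y — 4 in total.
Nothing else is reachable above R; 4 in all.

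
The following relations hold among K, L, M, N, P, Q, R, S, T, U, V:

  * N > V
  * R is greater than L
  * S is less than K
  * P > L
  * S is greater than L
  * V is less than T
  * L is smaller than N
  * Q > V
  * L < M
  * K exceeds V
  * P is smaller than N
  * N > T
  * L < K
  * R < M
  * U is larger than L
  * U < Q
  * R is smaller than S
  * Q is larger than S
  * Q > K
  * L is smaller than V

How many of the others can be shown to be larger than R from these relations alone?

4

From R the given relations immediately reach S, M.
From those, K, Q — 4 in total.
Nothing else is reachable above R; 4 in all.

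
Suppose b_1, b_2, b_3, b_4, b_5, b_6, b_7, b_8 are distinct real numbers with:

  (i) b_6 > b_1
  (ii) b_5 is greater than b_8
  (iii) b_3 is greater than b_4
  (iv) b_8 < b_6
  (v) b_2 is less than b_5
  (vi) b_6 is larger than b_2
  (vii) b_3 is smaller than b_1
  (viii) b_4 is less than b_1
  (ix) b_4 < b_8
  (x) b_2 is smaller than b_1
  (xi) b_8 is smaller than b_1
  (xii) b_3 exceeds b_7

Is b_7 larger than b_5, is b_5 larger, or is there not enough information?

Following every chain through b_7: above b_7 we get b_3, b_1, b_6.
b_5 is not reached, and no chain runs the other way from b_5 to b_7.
So the given relations leave the order of b_7 and b_5 undetermined.

undetermined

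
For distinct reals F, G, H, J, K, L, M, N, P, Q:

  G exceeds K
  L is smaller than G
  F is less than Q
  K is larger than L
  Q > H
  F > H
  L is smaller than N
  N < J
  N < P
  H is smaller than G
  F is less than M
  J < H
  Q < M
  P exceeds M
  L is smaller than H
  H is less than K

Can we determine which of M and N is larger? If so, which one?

M

N < J and J < H give N < H.
With H < F: N < J < H < F.
With F < Q: N < J < H < F < Q.
Then Q < M extends the chain to M.
So M is larger.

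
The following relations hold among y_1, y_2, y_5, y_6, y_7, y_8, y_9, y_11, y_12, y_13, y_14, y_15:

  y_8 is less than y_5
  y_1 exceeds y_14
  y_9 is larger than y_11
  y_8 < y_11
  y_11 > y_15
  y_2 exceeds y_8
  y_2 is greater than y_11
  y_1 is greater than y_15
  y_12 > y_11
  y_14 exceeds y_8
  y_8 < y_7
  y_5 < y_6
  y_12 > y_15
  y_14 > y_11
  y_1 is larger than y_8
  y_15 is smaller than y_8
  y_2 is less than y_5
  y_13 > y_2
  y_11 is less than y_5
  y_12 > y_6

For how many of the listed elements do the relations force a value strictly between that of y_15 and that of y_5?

3

The relations place y_15 below y_5. An element lies strictly between them when it is forced above y_15 and also forced below y_5.
Above y_15: {y_8, y_7, y_11, y_9, y_2, y_14, y_6, y_12, y_1, y_13}. Below y_5: {y_8, y_11, y_2}.
Intersection: {y_8, y_11, y_2} — 3.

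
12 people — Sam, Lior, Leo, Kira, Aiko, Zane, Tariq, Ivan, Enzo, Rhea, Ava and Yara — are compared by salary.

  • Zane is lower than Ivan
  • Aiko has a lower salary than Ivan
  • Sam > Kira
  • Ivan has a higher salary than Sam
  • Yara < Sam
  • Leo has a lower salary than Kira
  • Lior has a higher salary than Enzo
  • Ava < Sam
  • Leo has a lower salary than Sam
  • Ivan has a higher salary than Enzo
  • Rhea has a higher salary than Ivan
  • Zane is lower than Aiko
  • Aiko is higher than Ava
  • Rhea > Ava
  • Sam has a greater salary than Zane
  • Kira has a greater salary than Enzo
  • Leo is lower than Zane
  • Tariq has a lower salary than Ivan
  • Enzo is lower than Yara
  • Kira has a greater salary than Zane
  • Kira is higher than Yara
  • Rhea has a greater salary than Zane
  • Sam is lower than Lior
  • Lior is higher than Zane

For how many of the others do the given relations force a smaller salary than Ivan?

9

Directly below Ivan: Enzo, Zane, Tariq, Aiko, Sam.
One step further: Leo, Yara, Ava, Kira (9 so far).
No other element is forced below Ivan by the given relations, so the count is 9.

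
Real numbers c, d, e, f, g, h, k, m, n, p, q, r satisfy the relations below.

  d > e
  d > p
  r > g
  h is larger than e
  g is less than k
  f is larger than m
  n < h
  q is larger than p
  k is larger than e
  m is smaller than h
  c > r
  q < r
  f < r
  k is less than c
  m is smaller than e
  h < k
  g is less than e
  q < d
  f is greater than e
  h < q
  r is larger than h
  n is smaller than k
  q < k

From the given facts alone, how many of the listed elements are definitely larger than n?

6

From n the given relations immediately reach h, k.
From those, q, r, c — 5 in total.
From those, d — 6 in total.
Nothing else is reachable above n; 6 in all.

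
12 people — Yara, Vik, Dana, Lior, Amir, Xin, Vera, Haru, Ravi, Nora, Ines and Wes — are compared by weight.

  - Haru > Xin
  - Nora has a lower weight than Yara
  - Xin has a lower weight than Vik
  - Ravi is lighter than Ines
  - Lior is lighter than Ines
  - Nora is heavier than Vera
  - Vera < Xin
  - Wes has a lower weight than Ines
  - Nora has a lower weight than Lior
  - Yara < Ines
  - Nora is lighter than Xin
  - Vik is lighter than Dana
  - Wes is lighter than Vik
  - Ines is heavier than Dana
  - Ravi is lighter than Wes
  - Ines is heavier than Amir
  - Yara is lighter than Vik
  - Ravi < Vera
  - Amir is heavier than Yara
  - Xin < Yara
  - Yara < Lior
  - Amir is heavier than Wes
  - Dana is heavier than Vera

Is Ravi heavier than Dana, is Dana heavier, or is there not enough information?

Ravi < Vera and Vera < Nora give Ravi < Nora.
With Nora < Xin: Ravi < Vera < Nora < Xin.
Then Xin < Vik extends the chain to Vik.
Then Vik < Dana extends the chain to Dana.
So Dana is heavier.

Dana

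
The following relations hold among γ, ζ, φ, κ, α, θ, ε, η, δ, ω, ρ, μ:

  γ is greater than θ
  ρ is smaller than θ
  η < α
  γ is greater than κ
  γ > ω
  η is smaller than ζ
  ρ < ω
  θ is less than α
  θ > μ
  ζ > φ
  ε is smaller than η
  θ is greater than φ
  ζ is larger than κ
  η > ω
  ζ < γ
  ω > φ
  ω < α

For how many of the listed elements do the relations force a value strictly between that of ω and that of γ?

2

The relations place ω below γ. An element lies strictly between them when it is forced above ω and also forced below γ.
Above ω: {η, ζ, α}. Below γ: {μ, κ, ρ, ε, φ, η, θ, ζ}.
Intersection: {η, ζ} — 2.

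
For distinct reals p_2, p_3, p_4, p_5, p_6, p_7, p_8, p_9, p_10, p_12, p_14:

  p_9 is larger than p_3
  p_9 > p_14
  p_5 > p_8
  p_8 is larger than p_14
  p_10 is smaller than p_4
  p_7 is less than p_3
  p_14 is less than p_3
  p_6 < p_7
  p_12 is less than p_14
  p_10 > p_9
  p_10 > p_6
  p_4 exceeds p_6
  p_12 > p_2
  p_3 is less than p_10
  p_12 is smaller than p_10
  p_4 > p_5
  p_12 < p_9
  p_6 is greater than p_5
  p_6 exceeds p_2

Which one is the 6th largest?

Chaining the given pairs: p_2 < p_12 < p_14 < p_8 < p_5 < p_6 < p_7 < p_3 < p_9 < p_10 < p_4.
The 6th largest is p_6.

p_6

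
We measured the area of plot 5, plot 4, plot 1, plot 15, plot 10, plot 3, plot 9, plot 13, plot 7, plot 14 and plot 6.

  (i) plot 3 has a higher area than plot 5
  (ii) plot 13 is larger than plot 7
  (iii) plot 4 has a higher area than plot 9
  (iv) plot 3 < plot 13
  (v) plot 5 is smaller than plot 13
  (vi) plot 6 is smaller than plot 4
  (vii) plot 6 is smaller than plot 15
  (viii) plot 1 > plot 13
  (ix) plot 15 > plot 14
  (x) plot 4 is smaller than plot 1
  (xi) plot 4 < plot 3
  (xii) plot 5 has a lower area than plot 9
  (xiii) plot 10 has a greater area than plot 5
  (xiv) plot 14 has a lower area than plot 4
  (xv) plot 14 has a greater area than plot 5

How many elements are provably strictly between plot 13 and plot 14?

2

Chaining upward from plot 14 reaches: plot 4, plot 3, plot 1, plot 15.
Chaining downward from plot 13 reaches: plot 5, plot 6, plot 7, plot 9, plot 4, plot 3.
Strictly between plot 14 and plot 13 are those in both lists: plot 4, plot 3 — 2 elements.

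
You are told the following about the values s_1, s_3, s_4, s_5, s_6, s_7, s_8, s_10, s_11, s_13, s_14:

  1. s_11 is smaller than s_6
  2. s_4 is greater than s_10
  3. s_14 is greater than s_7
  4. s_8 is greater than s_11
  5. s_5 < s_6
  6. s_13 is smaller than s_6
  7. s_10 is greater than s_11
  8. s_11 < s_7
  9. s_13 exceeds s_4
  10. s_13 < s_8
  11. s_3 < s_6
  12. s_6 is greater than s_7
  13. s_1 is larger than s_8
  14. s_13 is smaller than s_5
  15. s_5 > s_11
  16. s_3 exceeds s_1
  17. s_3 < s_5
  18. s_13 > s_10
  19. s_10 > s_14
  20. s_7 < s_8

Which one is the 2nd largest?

s_5

Chaining the given pairs: s_11 < s_7 < s_14 < s_10 < s_4 < s_13 < s_8 < s_1 < s_3 < s_5 < s_6.
The 2nd largest is s_5.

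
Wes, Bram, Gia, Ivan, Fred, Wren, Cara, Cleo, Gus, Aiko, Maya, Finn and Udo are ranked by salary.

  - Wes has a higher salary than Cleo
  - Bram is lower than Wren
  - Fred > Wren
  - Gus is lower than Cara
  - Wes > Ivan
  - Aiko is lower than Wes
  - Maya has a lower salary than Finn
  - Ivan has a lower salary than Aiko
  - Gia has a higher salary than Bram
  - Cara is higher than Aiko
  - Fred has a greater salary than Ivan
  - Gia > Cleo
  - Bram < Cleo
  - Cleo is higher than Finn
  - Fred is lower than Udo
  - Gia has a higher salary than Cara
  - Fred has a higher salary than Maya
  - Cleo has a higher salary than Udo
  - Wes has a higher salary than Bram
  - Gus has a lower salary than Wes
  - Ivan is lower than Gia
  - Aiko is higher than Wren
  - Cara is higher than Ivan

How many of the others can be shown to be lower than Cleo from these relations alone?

From Cleo the given relations immediately reach Bram, Finn, Udo.
From those, Maya, Fred — 5 in total.
From those, Ivan, Wren — 7 in total.
No other element is forced below Cleo by the given relations, so the count is 7.

7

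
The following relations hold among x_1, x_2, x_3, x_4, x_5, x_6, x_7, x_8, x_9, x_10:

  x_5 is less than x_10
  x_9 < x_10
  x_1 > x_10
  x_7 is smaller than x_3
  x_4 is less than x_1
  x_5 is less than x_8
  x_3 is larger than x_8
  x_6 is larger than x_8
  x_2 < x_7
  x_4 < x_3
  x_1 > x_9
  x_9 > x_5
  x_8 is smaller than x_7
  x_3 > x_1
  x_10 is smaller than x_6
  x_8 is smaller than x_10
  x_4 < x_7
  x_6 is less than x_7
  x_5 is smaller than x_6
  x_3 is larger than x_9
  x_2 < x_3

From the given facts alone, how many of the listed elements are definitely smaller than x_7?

From x_7 the given relations immediately reach x_4, x_2, x_8, x_6.
From those, x_5, x_10 — 6 in total.
From those, x_9 — 7 in total.
No other element is forced below x_7 by the given relations, so the count is 7.

7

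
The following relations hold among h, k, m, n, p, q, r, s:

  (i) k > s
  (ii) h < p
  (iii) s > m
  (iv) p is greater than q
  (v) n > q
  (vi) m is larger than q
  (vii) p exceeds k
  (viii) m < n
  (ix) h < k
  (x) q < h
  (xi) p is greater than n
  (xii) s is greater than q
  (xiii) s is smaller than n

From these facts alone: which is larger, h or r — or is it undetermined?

undetermined

Following every chain through r: nothing is chained to r.
h is not reached, and no chain runs the other way from h to r.
So the given relations leave the order of r and h undetermined.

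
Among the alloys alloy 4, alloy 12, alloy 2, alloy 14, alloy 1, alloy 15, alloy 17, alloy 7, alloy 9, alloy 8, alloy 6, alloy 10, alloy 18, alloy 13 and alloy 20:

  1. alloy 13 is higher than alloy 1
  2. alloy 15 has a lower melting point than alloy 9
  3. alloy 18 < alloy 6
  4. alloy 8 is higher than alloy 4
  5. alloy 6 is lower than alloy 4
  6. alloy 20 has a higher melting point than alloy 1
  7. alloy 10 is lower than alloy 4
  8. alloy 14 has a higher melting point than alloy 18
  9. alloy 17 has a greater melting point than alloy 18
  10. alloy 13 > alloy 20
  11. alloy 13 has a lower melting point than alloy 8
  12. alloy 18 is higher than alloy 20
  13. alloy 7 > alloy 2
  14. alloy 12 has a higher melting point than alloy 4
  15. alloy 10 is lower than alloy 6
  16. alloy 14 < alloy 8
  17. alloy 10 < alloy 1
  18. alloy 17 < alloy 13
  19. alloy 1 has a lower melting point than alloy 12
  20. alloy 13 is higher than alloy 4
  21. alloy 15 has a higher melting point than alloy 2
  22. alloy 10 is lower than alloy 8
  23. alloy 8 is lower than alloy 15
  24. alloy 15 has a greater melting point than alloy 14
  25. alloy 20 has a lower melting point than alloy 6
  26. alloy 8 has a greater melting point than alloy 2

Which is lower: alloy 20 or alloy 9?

alloy 20 < alloy 18 and alloy 18 < alloy 6 give alloy 20 < alloy 6.
With alloy 6 < alloy 4: alloy 20 < alloy 18 < alloy 6 < alloy 4.
Then alloy 4 < alloy 13 extends the chain to alloy 13.
With alloy 13 < alloy 8: alloy 20 < alloy 18 < alloy 6 < alloy 4 < alloy 13 < alloy 8.
Then alloy 8 < alloy 15 extends the chain to alloy 15.
With alloy 15 < alloy 9: alloy 20 < alloy 18 < alloy 6 < alloy 4 < alloy 13 < alloy 8 < alloy 15 < alloy 9.
So alloy 20 < alloy 9; alloy 20 is the lower of the two.

alloy 20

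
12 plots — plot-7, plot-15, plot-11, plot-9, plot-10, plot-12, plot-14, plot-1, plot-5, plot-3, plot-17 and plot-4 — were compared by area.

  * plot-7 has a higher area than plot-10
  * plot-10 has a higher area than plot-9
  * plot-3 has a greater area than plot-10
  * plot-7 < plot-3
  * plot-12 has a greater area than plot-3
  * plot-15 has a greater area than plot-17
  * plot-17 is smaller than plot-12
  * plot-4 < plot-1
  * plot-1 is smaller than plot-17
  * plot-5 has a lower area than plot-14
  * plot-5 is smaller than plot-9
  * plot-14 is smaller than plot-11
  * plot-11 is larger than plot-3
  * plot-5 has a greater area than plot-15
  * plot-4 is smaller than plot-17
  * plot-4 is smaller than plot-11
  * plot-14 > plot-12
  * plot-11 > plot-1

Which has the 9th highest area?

The consecutive relations fix a unique order: plot-4 < plot-1 < plot-17 < plot-15 < plot-5 < plot-9 < plot-10 < plot-7 < plot-3 < plot-12 < plot-14 < plot-11.
Counting 9 from the largest end gives plot-15.

plot-15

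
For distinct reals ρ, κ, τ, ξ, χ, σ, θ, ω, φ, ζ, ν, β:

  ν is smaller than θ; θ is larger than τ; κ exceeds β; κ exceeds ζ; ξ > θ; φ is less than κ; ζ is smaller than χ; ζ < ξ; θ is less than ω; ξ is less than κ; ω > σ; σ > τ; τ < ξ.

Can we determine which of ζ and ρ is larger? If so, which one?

undetermined

Following every chain through ζ: above ζ we get χ, ξ, κ.
ρ is not reached, and no chain runs the other way from ρ to ζ.
So the given relations leave the order of ζ and ρ undetermined.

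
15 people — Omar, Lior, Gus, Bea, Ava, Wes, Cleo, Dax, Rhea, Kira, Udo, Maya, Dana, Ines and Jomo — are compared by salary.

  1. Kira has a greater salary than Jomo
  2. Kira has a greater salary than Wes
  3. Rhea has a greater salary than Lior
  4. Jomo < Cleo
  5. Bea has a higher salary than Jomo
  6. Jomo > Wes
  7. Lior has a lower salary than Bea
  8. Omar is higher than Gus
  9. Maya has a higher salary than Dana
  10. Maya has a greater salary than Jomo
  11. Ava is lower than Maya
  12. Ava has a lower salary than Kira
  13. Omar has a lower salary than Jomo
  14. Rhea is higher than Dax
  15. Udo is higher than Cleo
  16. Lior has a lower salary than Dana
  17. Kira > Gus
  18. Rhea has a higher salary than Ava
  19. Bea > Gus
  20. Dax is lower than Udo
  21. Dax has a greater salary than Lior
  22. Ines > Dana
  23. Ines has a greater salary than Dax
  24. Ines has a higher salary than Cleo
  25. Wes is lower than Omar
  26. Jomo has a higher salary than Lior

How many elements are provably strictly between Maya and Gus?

2

The relations place Gus below Maya. An element lies strictly between them when it is forced above Gus and also forced below Maya.
Above Gus: {Omar, Jomo, Cleo, Bea, Ines, Udo, Kira}. Below Maya: {Wes, Lior, Dana, Omar, Jomo, Ava}.
Intersection: {Omar, Jomo} — 2.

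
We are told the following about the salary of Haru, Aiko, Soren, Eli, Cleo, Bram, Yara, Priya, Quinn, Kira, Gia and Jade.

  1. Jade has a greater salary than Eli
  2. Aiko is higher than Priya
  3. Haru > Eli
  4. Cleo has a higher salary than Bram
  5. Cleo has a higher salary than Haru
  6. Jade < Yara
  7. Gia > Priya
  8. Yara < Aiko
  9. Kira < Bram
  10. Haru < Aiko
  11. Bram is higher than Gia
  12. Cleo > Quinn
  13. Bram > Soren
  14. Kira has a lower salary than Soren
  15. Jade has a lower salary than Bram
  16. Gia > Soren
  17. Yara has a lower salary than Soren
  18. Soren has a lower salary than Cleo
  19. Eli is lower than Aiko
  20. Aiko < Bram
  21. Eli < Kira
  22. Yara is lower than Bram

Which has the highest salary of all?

Cleo

Eli is not greatest since Eli < Jade; Kira is not greatest since Kira < Soren; Jade is not greatest since Jade < Yara; Quinn is not greatest since Quinn < Cleo; Yara is not greatest since Yara < Aiko; Haru is not greatest since Haru < Cleo; Priya is not greatest since Priya < Aiko; Soren is not greatest since Soren < Bram; Aiko is not greatest since Aiko < Bram; Gia is not greatest since Gia < Bram; Bram is not greatest since Bram < Cleo.
Only Cleo has nothing above it, so Cleo is the highest salary.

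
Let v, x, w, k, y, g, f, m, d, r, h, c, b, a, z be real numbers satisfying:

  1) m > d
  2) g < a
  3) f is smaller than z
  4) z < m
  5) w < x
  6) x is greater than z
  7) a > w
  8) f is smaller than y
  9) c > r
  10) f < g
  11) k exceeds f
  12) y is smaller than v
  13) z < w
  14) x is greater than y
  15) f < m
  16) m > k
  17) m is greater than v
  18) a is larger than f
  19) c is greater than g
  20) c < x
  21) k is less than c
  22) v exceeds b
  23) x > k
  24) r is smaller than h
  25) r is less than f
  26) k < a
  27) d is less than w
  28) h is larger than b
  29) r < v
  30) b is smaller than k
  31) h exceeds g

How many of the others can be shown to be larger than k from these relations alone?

The elements the relations force above k are c, m, a, x — no chain reaches any other.
That is 4.

4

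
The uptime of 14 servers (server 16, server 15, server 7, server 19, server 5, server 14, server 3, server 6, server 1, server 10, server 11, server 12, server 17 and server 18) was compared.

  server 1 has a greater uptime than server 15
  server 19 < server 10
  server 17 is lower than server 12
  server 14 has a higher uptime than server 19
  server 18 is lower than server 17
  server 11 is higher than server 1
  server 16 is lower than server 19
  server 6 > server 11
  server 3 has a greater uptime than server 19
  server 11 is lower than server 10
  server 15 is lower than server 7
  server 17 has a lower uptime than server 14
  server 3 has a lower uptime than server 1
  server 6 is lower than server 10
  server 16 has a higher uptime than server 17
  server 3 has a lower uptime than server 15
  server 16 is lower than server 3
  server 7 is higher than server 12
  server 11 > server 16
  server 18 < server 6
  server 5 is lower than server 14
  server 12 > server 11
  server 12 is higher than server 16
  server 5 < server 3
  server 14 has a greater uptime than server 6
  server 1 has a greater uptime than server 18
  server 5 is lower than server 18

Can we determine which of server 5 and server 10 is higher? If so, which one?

server 10

The relevant relations are server 5 < server 18; server 18 < server 17; server 17 < server 16; server 16 < server 19; server 19 < server 3; server 3 < server 15; server 15 < server 1; server 1 < server 11; server 11 < server 6; server 6 < server 10.
Chaining these gives server 5 < server 18 < server 17 < server 16 < server 19 < server 3 < server 15 < server 1 < server 11 < server 6 < server 10.
So server 10 is higher.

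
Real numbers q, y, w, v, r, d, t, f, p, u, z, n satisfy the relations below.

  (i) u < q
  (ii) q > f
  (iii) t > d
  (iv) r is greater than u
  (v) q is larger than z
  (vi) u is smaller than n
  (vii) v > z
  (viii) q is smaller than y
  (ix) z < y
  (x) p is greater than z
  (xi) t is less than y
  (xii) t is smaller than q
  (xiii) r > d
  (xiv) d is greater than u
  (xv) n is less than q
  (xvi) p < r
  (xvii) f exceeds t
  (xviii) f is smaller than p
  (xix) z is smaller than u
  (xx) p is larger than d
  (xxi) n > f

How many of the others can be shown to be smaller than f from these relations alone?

The elements the relations force below f are z, u, d, t — no chain reaches any other.
That is 4.

4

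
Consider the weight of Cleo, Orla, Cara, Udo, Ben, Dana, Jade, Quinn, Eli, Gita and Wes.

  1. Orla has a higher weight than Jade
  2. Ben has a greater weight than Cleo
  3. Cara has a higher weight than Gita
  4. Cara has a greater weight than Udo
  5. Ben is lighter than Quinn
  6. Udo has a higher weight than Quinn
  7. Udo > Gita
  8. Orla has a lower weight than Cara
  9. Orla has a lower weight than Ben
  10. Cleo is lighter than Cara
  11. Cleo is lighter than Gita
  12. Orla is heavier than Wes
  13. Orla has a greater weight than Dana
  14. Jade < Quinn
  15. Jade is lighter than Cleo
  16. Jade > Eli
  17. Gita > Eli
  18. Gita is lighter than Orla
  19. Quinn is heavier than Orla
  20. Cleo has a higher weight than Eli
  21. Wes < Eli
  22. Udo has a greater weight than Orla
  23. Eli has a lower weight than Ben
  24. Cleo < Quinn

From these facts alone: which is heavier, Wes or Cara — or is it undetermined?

Cara

Chaining the given relations: Wes < Eli < Jade < Cleo < Gita < Orla < Ben < Quinn < Udo < Cara.
So Cara is heavier.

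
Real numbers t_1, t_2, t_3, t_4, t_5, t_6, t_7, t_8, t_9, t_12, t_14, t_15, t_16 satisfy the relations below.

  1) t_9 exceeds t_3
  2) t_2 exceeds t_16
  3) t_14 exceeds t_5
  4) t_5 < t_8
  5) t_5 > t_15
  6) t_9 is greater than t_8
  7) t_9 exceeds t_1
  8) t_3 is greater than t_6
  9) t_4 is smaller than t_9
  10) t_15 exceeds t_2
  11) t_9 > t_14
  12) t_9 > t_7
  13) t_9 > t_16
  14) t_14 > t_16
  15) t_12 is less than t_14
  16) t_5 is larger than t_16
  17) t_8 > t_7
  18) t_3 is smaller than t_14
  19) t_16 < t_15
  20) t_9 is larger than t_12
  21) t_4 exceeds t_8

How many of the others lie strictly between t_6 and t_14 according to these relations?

1

Chaining upward from t_6 reaches: t_3, t_9.
Chaining downward from t_14 reaches: t_16, t_2, t_15, t_12, t_5, t_3.
Strictly between t_6 and t_14 are those in both lists: t_3 — 1 element.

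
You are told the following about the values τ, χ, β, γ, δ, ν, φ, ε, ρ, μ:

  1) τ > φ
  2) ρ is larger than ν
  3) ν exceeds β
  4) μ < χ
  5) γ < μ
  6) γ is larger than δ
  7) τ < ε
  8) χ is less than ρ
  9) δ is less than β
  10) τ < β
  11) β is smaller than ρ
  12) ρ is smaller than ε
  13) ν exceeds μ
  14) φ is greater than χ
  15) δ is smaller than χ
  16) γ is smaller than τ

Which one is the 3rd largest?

ν

Piecing the relations together gives one ordering: δ < γ < μ < χ < φ < τ < β < ν < ρ < ε.
The 3rd largest is ν.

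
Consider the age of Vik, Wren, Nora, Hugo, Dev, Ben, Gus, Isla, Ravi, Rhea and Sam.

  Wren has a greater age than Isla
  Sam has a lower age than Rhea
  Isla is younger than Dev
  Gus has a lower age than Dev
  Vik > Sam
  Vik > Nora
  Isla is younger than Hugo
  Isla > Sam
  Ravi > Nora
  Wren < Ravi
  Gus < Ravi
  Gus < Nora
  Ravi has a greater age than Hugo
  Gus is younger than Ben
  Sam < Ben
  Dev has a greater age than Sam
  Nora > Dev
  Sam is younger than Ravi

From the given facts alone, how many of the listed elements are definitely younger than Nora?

Directly below Nora: Gus, Dev.
One step further: Sam, Isla (4 so far).
No other element is forced below Nora by the given relations, so the count is 4.

4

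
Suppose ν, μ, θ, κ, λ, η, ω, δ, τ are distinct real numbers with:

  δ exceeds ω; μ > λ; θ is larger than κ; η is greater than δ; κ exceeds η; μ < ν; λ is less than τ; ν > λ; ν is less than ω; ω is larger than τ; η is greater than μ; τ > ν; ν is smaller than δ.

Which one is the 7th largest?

Piecing the relations together gives one ordering: λ < μ < ν < τ < ω < δ < η < κ < θ.
The 7th largest is ν.

ν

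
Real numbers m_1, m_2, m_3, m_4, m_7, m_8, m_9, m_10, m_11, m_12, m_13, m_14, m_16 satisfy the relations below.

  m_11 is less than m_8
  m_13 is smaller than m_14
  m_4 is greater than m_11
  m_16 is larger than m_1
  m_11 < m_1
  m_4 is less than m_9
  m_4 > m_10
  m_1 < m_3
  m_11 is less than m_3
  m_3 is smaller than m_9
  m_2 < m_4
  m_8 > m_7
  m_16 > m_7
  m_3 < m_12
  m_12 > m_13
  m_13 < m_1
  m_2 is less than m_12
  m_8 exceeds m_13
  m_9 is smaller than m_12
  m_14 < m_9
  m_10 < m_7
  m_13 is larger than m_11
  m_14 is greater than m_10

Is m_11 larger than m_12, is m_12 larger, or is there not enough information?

Link the given pairs in sequence: m_11 < m_13; m_13 < m_1; m_1 < m_3; m_3 < m_9; m_9 < m_12.
Together: m_11 < m_13 < m_1 < m_3 < m_9 < m_12.
So m_12 is larger.

m_12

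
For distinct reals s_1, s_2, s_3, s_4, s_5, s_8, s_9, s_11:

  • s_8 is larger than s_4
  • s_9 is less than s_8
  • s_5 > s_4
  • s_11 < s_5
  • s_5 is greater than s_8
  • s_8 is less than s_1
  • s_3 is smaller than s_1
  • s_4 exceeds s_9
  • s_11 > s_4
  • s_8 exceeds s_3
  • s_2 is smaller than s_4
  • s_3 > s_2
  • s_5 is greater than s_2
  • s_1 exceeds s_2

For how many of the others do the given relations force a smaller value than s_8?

4

The elements the relations force below s_8 are s_9, s_2, s_3, s_4 — no chain reaches any other.
That is 4.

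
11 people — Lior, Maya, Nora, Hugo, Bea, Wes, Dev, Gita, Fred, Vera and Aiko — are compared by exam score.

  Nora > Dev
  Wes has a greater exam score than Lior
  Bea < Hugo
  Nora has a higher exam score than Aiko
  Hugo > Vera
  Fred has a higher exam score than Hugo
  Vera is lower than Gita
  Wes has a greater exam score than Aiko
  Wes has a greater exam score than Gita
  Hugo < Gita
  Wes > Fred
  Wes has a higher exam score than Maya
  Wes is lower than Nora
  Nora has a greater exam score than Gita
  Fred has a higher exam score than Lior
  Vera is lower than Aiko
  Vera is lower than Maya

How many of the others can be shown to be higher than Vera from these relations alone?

From Vera the given relations immediately reach Hugo, Gita, Maya, Aiko.
From those, Fred, Wes, Nora — 7 in total.
No other element is forced above Vera by the given relations, so the count is 7.

7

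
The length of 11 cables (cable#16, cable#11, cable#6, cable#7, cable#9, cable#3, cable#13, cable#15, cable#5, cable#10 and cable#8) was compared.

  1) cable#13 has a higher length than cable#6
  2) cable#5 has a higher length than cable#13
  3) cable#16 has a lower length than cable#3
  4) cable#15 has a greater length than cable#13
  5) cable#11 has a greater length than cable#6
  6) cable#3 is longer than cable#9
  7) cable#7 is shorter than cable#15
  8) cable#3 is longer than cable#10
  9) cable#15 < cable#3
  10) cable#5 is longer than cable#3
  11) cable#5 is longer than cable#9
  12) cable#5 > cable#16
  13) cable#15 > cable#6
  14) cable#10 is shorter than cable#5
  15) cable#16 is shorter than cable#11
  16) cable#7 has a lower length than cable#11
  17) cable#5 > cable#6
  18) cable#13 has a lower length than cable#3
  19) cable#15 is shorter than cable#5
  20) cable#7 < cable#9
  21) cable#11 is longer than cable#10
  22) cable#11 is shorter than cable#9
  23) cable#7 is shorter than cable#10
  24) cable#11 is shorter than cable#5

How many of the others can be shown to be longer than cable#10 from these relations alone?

From cable#10 the given relations immediately reach cable#11, cable#3, cable#5.
From those, cable#9 — 4 in total.
Nothing else is reachable above cable#10; 4 in all.

4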